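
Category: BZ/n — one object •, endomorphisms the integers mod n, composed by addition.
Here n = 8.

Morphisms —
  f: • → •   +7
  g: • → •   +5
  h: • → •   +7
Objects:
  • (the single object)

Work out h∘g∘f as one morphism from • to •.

Answer: +3

Work:
  0 +7≡7 +5≡4 +7≡3  (mod 8)
⟦path⟧: +3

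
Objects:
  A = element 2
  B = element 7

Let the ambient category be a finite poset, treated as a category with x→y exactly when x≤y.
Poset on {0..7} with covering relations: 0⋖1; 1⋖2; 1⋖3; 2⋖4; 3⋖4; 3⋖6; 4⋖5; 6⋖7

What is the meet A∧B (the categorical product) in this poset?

Answer: A∧B = 1

Trace:
Lower bounds of A=2 and B=7: {0,1}
  0 ≤ 1
  1 ≤ 1
glb = 1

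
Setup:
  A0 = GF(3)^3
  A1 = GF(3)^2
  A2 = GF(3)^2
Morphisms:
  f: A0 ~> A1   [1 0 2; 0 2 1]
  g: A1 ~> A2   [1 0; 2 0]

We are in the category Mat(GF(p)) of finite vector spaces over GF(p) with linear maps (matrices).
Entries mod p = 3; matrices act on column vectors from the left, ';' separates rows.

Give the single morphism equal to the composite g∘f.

  e0=[1,0,0] f~>[1,0] g~>[1,2]
  e1=[0,1,0] f~>[0,2] g~>[0,0]
  e2=[0,0,1] f~>[2,1] g~>[2,1]
result: [1 0 2; 2 0 1]

Answer: [1 0 2; 2 0 1]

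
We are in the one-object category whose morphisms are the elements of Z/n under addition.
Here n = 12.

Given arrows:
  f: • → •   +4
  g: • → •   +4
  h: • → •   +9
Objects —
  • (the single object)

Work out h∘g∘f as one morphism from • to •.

Answer: +5

Trace:
  0 +4≡4 +4≡8 +9≡5  (mod 12)
⟦path⟧: +5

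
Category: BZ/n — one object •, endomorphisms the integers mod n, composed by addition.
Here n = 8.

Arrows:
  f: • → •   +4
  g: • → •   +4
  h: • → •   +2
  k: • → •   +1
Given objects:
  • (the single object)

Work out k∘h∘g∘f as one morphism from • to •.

  0 +4≡4 +4≡0 +2≡2 +1≡3  (mod 8)
result: +3

Answer: +3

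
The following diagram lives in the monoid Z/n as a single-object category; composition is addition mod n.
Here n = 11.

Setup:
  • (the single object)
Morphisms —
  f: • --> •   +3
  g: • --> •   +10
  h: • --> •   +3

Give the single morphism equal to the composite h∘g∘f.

Answer: +5

Trace:
  0 +3≡3 +10≡2 +3≡5  (mod 11)
composite: +5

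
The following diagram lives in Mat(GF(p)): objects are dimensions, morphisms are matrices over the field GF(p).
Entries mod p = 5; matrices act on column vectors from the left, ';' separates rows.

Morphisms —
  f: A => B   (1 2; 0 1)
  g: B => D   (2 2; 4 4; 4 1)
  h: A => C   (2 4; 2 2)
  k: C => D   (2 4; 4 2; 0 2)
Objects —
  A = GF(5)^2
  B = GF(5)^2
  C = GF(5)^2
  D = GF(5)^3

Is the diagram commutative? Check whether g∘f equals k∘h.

Along f;g (path 1):
  e0=[1,0] f=>[1,0] g=>[2,4,4]
  e1=[0,1] f=>[2,1] g=>[1,2,4]
  composite₁ = (2 1; 4 2; 4 4)
Along h;k (path 2):
  e0=[1,0] h=>[2,2] k=>[2,2,4]
  e1=[0,1] h=>[4,2] k=>[1,0,4]
  composite₂ = (2 1; 2 0; 4 4)
Equal? distinct morphisms ✗

Answer: DOES NOT COMMUTE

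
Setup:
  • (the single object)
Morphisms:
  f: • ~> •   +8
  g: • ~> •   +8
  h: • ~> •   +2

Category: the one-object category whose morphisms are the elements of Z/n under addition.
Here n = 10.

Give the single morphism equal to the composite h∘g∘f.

Answer: +8

Work:
  0 +8≡8 +8≡6 +2≡8  (mod 10)
⟦path⟧: +8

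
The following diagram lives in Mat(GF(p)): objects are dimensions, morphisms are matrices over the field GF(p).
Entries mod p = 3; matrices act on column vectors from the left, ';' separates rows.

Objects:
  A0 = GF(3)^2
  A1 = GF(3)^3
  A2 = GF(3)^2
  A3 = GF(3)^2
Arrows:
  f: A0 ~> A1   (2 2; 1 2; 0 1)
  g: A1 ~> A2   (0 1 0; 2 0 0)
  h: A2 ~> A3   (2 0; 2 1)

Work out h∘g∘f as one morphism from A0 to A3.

  e0=[1,0] f~>[2,1,0] g~>[1,1] h~>[2,0]
  e1=[0,1] f~>[2,2,1] g~>[2,1] h~>[1,2]
result: (2 1; 0 2)

Answer: (2 1; 0 2)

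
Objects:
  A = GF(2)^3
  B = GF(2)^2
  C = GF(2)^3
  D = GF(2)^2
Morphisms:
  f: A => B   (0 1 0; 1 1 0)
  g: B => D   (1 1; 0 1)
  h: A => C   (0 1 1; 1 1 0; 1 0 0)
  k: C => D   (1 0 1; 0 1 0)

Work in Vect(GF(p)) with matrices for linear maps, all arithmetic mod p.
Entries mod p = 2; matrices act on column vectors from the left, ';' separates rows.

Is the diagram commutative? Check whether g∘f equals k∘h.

Answer: DOES NOT COMMUTE

Work:
1) trace f;g:
  e0=[1,0,0] f=>[0,1] g=>[1,1]
  e1=[0,1,0] f=>[1,1] g=>[0,1]
  e2=[0,0,1] f=>[0,0] g=>[0,0]
  result₁ = (1 0 0; 1 1 0)
2) trace h;k:
  e0=[1,0,0] h=>[0,1,1] k=>[1,1]
  e1=[0,1,0] h=>[1,1,0] k=>[1,1]
  e2=[0,0,1] h=>[1,0,0] k=>[1,0]
  result₂ = (1 1 1; 1 1 0)
Equal? differ; not commutative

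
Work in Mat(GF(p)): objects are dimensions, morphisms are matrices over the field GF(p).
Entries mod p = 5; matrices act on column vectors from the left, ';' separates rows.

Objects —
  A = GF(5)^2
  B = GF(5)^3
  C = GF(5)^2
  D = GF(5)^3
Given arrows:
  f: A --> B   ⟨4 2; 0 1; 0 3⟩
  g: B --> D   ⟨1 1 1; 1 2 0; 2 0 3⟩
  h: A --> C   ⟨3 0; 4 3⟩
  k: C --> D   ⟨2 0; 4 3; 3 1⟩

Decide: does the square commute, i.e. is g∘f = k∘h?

Answer: DOES NOT COMMUTE

Trace:
1) trace f;g:
  e0=(1,0) f-->(4,0,0) g-->(4,4,3)
  e1=(0,1) f-->(2,1,3) g-->(1,4,3)
  result₁ = ⟨4 1; 4 4; 3 3⟩
2) trace h;k:
  e0=(1,0) h-->(3,4) k-->(1,4,3)
  e1=(0,1) h-->(0,3) k-->(0,4,3)
  result₂ = ⟨1 0; 4 4; 3 3⟩
Equal? differ; not commutative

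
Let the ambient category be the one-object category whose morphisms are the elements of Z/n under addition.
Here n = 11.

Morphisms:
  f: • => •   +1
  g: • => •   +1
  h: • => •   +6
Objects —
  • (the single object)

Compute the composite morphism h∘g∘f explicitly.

Answer: +8

Work:
  0 +1≡1 +1≡2 +6≡8  (mod 11)
result: +8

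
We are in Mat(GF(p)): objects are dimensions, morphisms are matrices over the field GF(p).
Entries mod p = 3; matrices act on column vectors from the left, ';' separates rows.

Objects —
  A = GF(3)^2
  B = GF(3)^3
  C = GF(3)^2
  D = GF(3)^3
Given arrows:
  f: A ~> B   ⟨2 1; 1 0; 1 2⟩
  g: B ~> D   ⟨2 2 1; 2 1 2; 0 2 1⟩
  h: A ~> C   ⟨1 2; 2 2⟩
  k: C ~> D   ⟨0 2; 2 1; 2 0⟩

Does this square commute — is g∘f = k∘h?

Answer: DOES NOT COMMUTE

Derivation:
1) trace f;g:
  e0=(1,0) f~>(2,1,1) g~>(1,1,0)
  e1=(0,1) f~>(1,0,2) g~>(1,0,2)
  ⟦path⟧₁ = ⟨1 1; 1 0; 0 2⟩
2) trace h;k:
  e0=(1,0) h~>(1,2) k~>(1,1,2)
  e1=(0,1) h~>(2,2) k~>(1,0,1)
  ⟦path⟧₂ = ⟨1 1; 1 0; 2 1⟩
Equal? NO — does not commute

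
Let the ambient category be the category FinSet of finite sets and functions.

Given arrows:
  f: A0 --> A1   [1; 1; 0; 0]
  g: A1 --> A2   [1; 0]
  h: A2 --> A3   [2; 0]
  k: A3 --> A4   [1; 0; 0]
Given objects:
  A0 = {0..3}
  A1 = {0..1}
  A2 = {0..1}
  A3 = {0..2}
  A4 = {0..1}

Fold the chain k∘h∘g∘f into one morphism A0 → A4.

  0 f-->1 g-->0 h-->2 k-->0
  1 f-->1 g-->0 h-->2 k-->0
  2 f-->0 g-->1 h-->0 k-->1
  3 f-->0 g-->1 h-->0 k-->1
result: [0; 0; 1; 1]

Answer: [0; 0; 1; 1]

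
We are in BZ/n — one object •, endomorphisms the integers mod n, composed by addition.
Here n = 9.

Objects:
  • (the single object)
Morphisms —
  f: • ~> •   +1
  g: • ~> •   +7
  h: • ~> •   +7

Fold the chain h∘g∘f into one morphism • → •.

  0 +1≡1 +7≡8 +7≡6  (mod 9)
result: +6

Answer: +6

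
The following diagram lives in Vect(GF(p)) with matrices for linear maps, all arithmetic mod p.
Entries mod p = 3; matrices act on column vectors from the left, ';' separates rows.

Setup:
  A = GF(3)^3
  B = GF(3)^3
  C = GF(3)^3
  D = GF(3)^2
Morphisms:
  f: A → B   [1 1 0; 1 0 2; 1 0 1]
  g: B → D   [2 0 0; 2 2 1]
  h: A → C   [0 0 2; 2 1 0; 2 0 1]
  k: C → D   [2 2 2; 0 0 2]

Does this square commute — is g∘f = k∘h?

Answer: DOES NOT COMMUTE

Derivation:
Along f;g (path 1):
  e0=(1,0,0) f→(1,1,1) g→(2,2)
  e1=(0,1,0) f→(1,0,0) g→(2,2)
  e2=(0,0,1) f→(0,2,1) g→(0,2)
  composite₁ = [2 2 0; 2 2 2]
Along h;k (path 2):
  e0=(1,0,0) h→(0,2,2) k→(2,1)
  e1=(0,1,0) h→(0,1,0) k→(2,0)
  e2=(0,0,1) h→(2,0,1) k→(0,2)
  composite₂ = [2 2 0; 1 0 2]
Equal? differ; not commutative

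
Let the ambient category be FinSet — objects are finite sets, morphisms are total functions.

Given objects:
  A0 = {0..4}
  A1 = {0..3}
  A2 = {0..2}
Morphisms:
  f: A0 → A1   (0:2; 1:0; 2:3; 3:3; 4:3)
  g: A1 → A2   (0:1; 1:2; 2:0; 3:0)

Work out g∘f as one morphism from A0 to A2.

Answer: (0:0; 1:1; 2:0; 3:0; 4:0)

Derivation:
  0 f→2 g→0
  1 f→0 g→1
  2 f→3 g→0
  3 f→3 g→0
  4 f→3 g→0
composite: (0:0; 1:1; 2:0; 3:0; 4:0)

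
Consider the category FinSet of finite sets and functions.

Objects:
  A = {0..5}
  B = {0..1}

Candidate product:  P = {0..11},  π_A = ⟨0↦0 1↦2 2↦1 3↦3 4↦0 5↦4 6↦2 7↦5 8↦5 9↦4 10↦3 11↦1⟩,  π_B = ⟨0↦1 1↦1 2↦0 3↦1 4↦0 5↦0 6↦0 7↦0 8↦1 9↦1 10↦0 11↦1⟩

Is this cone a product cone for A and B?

Answer: VALID PRODUCT

Derivation:
|A|·|B| = 6·2 = 12;  |P| = 12
Check the pairing map k ↦ (π_A(k), π_B(k)):
  0 ↦ (0,1)
  1 ↦ (2,1)
  2 ↦ (1,0)
  3 ↦ (3,1)
  4 ↦ (0,0)
  5 ↦ (4,0)
  6 ↦ (2,0)
  7 ↦ (5,0)
  8 ↦ (5,1)
  9 ↦ (4,1)
  10 ↦ (3,0)
  11 ↦ (1,1)
distinct pairs in image: 12 / 12 needed
  → bijection onto A×B; projections well-typed.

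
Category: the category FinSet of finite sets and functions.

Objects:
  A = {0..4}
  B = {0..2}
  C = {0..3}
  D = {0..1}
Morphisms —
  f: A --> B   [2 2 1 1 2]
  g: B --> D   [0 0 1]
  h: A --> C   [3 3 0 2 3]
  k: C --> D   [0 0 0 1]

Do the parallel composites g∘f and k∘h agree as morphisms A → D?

Answer: COMMUTES

Trace:
1) trace f;g:
  0 f-->2 g-->1
  1 f-->2 g-->1
  2 f-->1 g-->0
  3 f-->1 g-->0
  4 f-->2 g-->1
  result₁ = [1 1 0 0 1]
2) trace h;k:
  0 h-->3 k-->1
  1 h-->3 k-->1
  2 h-->0 k-->0
  3 h-->2 k-->0
  4 h-->3 k-->1
  result₂ = [1 1 0 0 1]
Equal? YES — commutes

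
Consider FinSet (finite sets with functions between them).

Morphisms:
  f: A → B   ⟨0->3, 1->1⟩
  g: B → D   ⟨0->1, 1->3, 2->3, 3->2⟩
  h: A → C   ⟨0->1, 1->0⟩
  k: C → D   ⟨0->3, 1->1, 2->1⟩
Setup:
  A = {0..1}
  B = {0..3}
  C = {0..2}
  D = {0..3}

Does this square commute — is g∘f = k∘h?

Path 1 = f;g:
  0 f→3 g→2
  1 f→1 g→3
  result₁ = ⟨0->2, 1->3⟩
Path 2 = h;k:
  0 h→1 k→1
  1 h→0 k→3
  result₂ = ⟨0->1, 1->3⟩
Equal? distinct morphisms ✗

Answer: DOES NOT COMMUTE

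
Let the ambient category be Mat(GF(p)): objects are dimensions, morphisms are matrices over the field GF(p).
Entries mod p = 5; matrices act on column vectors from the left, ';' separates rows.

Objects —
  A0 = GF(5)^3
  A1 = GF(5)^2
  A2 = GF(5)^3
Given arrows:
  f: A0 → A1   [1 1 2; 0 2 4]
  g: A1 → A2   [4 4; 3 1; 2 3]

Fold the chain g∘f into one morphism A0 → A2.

Answer: [4 2 4; 3 0 0; 2 3 1]

Work:
  e0=⟨1,0,0⟩ f→⟨1,0⟩ g→⟨4,3,2⟩
  e1=⟨0,1,0⟩ f→⟨1,2⟩ g→⟨2,0,3⟩
  e2=⟨0,0,1⟩ f→⟨2,4⟩ g→⟨4,0,1⟩
⟦path⟧: [4 2 4; 3 0 0; 2 3 1]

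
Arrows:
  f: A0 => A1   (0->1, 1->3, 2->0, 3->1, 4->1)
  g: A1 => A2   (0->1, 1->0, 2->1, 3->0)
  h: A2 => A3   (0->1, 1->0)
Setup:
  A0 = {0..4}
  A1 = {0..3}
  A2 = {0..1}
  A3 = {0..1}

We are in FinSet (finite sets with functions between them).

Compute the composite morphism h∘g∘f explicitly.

Answer: (0->1, 1->1, 2->0, 3->1, 4->1)

Derivation:
  0 f=>1 g=>0 h=>1
  1 f=>3 g=>0 h=>1
  2 f=>0 g=>1 h=>0
  3 f=>1 g=>0 h=>1
  4 f=>1 g=>0 h=>1
composite: (0->1, 1->1, 2->0, 3->1, 4->1)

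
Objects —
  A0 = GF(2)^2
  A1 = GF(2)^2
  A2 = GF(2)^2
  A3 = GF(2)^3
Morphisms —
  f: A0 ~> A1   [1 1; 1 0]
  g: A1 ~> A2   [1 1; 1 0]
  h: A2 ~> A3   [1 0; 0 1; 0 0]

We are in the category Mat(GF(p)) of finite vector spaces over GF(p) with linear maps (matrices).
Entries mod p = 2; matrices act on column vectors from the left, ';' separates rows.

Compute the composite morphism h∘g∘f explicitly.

Answer: [0 1; 1 1; 0 0]

Work:
  e0=[1,0] f~>[1,1] g~>[0,1] h~>[0,1,0]
  e1=[0,1] f~>[1,0] g~>[1,1] h~>[1,1,0]
⟦path⟧: [0 1; 1 1; 0 0]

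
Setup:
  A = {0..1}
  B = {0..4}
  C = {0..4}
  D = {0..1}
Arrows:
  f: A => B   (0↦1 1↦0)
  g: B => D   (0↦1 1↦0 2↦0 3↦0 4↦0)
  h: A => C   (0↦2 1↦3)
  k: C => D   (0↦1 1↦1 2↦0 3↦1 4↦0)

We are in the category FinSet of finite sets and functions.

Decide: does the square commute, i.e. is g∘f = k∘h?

Answer: COMMUTES

Trace:
1) trace f;g:
  0 f=>1 g=>0
  1 f=>0 g=>1
  ⟦path⟧₁ = (0↦0 1↦1)
2) trace h;k:
  0 h=>2 k=>0
  1 h=>3 k=>1
  ⟦path⟧₂ = (0↦0 1↦1)
Equal? same morphism ✓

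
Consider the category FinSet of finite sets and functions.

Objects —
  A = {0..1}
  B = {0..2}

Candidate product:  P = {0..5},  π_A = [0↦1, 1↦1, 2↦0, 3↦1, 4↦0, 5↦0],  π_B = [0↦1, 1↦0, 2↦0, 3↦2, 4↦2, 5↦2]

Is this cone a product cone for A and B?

|A|·|B| = 2·3 = 6;  |P| = 6
Check the pairing map k ↦ (π_A(k), π_B(k)):
  0 ↦ (1,1)
  1 ↦ (1,0)
  2 ↦ (0,0)
  3 ↦ (1,2)
  4 ↦ (0,2)
  5 ↦ (0,2)  ✗ repeats pair of k=4
distinct pairs in image: 5 / 6 needed
  → (0,2) hit at k=4 and k=5

Answer: NOT A VALID PRODUCT — duplicate pair at indices 5,4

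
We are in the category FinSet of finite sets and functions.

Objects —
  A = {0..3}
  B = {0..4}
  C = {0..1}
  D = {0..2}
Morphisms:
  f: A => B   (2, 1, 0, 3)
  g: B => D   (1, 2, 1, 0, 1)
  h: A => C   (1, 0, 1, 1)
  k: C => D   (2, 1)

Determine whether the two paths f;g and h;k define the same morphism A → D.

Answer: DOES NOT COMMUTE

Work:
Path 1 = f;g:
  0 f=>2 g=>1
  1 f=>1 g=>2
  2 f=>0 g=>1
  3 f=>3 g=>0
  ⟦path⟧₁ = (1, 2, 1, 0)
Path 2 = h;k:
  0 h=>1 k=>1
  1 h=>0 k=>2
  2 h=>1 k=>1
  3 h=>1 k=>1
  ⟦path⟧₂ = (1, 2, 1, 1)
Equal? NO — does not commute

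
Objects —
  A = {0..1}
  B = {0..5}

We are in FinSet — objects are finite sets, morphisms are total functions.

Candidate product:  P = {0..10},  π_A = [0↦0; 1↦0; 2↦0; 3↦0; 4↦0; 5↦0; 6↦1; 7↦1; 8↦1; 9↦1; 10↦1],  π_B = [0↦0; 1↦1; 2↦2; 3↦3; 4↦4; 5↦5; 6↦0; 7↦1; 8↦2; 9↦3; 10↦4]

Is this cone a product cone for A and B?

Answer: NOT A VALID PRODUCT — |P|=11 ≠ |A|·|B|=12

Derivation:
|A|·|B| = 2·6 = 12;  |P| = 11
  → cardinalities differ; no bijection possible.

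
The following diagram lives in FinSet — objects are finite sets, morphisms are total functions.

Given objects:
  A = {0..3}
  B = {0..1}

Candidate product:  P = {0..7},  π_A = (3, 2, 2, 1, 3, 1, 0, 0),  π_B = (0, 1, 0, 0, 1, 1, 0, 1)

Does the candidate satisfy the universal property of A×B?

|A|·|B| = 4·2 = 8;  |P| = 8
Check the pairing map k ↦ (π_A(k), π_B(k)):
  0 -> (3,0)
  1 -> (2,1)
  2 -> (2,0)
  3 -> (1,0)
  4 -> (3,1)
  5 -> (1,1)
  6 -> (0,0)
  7 -> (0,1)
distinct pairs in image: 8 / 8 needed
  → bijection onto A×B; projections well-typed.

Answer: VALID PRODUCT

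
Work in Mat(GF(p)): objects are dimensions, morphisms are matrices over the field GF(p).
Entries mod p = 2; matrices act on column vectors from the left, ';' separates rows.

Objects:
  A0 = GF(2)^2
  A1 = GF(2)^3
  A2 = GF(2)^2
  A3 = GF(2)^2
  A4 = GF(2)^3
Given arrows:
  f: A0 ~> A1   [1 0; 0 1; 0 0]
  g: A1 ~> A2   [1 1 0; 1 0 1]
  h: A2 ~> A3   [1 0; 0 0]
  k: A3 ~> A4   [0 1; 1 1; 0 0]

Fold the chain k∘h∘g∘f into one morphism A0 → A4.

Answer: [0 0; 1 1; 0 0]

Work:
  e0=[1,0] f~>[1,0,0] g~>[1,1] h~>[1,0] k~>[0,1,0]
  e1=[0,1] f~>[0,1,0] g~>[1,0] h~>[1,0] k~>[0,1,0]
composite: [0 0; 1 1; 0 0]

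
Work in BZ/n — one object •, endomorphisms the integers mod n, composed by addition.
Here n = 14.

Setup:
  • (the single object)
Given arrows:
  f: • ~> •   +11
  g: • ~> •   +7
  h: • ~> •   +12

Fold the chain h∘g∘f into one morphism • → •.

  0 +11≡11 +7≡4 +12≡2  (mod 14)
result: +2

Answer: +2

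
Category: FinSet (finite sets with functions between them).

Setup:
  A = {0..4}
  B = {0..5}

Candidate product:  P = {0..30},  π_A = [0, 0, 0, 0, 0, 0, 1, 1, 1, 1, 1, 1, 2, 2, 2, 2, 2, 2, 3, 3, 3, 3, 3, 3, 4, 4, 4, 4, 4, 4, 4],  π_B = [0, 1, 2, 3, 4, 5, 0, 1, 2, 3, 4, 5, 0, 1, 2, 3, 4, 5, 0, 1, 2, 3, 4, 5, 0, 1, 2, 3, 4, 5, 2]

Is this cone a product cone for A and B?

Answer: NOT A VALID PRODUCT — |P|=31 ≠ |A|·|B|=30

Trace:
|A|·|B| = 5·6 = 30;  |P| = 31
  → cardinalities differ; no bijection possible.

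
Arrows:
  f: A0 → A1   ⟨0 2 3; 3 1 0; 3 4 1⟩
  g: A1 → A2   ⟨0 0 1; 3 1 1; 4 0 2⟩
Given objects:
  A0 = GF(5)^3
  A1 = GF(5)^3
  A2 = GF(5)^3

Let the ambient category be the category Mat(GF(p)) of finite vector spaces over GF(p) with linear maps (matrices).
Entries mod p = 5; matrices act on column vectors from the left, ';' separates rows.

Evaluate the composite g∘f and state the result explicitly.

  e0=⟨1,0,0⟩ f→⟨0,3,3⟩ g→⟨3,1,1⟩
  e1=⟨0,1,0⟩ f→⟨2,1,4⟩ g→⟨4,1,1⟩
  e2=⟨0,0,1⟩ f→⟨3,0,1⟩ g→⟨1,0,4⟩
⟦path⟧: ⟨3 4 1; 1 1 0; 1 1 4⟩

Answer: ⟨3 4 1; 1 1 0; 1 1 4⟩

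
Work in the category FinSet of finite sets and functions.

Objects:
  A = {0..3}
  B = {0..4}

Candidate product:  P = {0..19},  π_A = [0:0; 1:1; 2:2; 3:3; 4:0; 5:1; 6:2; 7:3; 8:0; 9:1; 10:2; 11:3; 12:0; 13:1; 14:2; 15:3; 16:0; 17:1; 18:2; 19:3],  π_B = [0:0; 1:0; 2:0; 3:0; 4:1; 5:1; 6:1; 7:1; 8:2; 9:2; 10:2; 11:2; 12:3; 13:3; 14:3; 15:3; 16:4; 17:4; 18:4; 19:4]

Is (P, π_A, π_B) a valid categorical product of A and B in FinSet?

|A|·|B| = 4·5 = 20;  |P| = 20
Check the pairing map k ↦ (π_A(k), π_B(k)):
  0 : (0,0)
  1 : (1,0)
  2 : (2,0)
  3 : (3,0)
  4 : (0,1)
  5 : (1,1)
  6 : (2,1)
  7 : (3,1)
  8 : (0,2)
  9 : (1,2)
  10 : (2,2)
  11 : (3,2)
  12 : (0,3)
  13 : (1,3)
  14 : (2,3)
  15 : (3,3)
  16 : (0,4)
  17 : (1,4)
  18 : (2,4)
  19 : (3,4)
distinct pairs in image: 20 / 20 needed
  → bijection onto A×B; projections well-typed.

Answer: VALID PRODUCT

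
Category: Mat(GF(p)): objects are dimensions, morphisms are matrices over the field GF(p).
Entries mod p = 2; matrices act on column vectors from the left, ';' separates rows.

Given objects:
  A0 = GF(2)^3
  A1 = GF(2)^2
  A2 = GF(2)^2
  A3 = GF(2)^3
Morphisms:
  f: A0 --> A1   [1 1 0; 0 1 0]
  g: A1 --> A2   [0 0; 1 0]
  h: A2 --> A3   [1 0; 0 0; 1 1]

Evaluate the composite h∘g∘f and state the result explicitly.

  e0=(1,0,0) f-->(1,0) g-->(0,1) h-->(0,0,1)
  e1=(0,1,0) f-->(1,1) g-->(0,1) h-->(0,0,1)
  e2=(0,0,1) f-->(0,0) g-->(0,0) h-->(0,0,0)
result: [0 0 0; 0 0 0; 1 1 0]

Answer: [0 0 0; 0 0 0; 1 1 0]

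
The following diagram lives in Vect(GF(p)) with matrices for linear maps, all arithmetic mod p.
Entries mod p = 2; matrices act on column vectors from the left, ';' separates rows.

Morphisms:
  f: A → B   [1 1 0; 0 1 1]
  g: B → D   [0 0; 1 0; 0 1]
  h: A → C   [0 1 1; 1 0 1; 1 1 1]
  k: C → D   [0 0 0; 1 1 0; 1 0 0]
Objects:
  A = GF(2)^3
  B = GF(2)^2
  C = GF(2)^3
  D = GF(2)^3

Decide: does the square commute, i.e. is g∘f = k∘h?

Answer: COMMUTES

Trace:
Along f;g (path 1):
  e0=⟨1,0,0⟩ f→⟨1,0⟩ g→⟨0,1,0⟩
  e1=⟨0,1,0⟩ f→⟨1,1⟩ g→⟨0,1,1⟩
  e2=⟨0,0,1⟩ f→⟨0,1⟩ g→⟨0,0,1⟩
  result₁ = [0 0 0; 1 1 0; 0 1 1]
Along h;k (path 2):
  e0=⟨1,0,0⟩ h→⟨0,1,1⟩ k→⟨0,1,0⟩
  e1=⟨0,1,0⟩ h→⟨1,0,1⟩ k→⟨0,1,1⟩
  e2=⟨0,0,1⟩ h→⟨1,1,1⟩ k→⟨0,0,1⟩
  result₂ = [0 0 0; 1 1 0; 0 1 1]
Equal? YES — commutes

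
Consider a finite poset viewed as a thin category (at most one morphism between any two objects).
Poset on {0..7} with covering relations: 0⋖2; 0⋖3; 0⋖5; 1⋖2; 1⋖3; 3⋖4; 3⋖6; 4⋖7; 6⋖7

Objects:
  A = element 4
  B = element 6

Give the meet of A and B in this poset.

Lower bounds of A=4 and B=6: {0,1,3}
  0 <= 3
  1 <= 3
  3 <= 3
glb = 3

Answer: A∧B = 3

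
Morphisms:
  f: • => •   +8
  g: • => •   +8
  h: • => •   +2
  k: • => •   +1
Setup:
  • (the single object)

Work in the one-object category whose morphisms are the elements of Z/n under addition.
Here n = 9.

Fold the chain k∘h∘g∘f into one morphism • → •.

  0 +8≡8 +8≡7 +2≡0 +1≡1  (mod 9)
result: +1

Answer: +1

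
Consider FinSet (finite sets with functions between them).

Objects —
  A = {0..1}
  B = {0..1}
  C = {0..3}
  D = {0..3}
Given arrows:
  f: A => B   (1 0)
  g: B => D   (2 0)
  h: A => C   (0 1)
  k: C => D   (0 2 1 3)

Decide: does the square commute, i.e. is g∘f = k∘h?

1) trace f;g:
  0 f=>1 g=>0
  1 f=>0 g=>2
  ⟦path⟧₁ = (0 2)
2) trace h;k:
  0 h=>0 k=>0
  1 h=>1 k=>2
  ⟦path⟧₂ = (0 2)
Equal? equal; square commutes

Answer: COMMUTES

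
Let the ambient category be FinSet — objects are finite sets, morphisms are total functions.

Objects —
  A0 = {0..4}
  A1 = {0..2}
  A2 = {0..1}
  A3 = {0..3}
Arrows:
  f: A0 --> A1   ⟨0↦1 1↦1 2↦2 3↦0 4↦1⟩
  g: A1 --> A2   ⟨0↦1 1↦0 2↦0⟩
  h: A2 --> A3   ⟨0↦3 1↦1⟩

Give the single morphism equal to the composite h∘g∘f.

Answer: ⟨0↦3 1↦3 2↦3 3↦1 4↦3⟩

Derivation:
  0 f-->1 g-->0 h-->3
  1 f-->1 g-->0 h-->3
  2 f-->2 g-->0 h-->3
  3 f-->0 g-->1 h-->1
  4 f-->1 g-->0 h-->3
result: ⟨0↦3 1↦3 2↦3 3↦1 4↦3⟩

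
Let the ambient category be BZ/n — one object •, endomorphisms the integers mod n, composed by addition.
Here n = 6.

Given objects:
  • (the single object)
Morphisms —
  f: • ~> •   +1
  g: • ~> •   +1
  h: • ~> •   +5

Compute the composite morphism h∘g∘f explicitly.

  0 +1≡1 +1≡2 +5≡1  (mod 6)
composite: +1

Answer: +1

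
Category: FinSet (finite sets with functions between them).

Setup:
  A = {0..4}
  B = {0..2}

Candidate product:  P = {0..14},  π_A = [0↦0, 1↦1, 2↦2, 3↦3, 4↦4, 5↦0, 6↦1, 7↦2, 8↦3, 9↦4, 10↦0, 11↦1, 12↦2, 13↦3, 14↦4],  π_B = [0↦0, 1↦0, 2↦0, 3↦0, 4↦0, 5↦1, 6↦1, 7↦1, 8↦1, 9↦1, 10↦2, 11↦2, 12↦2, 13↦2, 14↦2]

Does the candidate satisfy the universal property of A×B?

Answer: VALID PRODUCT

Derivation:
|A|·|B| = 5·3 = 15;  |P| = 15
Check the pairing map k ↦ (π_A(k), π_B(k)):
  0 ↦ (0,0)
  1 ↦ (1,0)
  2 ↦ (2,0)
  3 ↦ (3,0)
  4 ↦ (4,0)
  5 ↦ (0,1)
  6 ↦ (1,1)
  7 ↦ (2,1)
  8 ↦ (3,1)
  9 ↦ (4,1)
  10 ↦ (0,2)
  11 ↦ (1,2)
  12 ↦ (2,2)
  13 ↦ (3,2)
  14 ↦ (4,2)
distinct pairs in image: 15 / 15 needed
  → bijection onto A×B; projections well-typed.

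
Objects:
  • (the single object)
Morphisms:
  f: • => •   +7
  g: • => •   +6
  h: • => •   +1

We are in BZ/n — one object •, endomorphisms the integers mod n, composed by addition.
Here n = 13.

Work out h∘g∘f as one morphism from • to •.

  0 +7≡7 +6≡0 +1≡1  (mod 13)
result: +1

Answer: +1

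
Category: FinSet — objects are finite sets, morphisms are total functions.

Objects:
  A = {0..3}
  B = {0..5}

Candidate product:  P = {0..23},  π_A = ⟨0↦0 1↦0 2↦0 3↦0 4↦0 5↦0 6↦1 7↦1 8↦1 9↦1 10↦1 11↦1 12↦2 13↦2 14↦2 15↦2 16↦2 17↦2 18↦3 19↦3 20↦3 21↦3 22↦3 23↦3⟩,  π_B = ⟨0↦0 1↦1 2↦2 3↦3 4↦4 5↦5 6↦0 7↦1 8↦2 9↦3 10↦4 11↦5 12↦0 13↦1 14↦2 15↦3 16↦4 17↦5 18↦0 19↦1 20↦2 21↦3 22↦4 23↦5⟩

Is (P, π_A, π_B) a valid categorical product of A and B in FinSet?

|A|·|B| = 4·6 = 24;  |P| = 24
Check the pairing map k ↦ (π_A(k), π_B(k)):
  0 ↦ (0,0)
  1 ↦ (0,1)
  2 ↦ (0,2)
  3 ↦ (0,3)
  4 ↦ (0,4)
  5 ↦ (0,5)
  6 ↦ (1,0)
  7 ↦ (1,1)
  8 ↦ (1,2)
  9 ↦ (1,3)
  10 ↦ (1,4)
  11 ↦ (1,5)
  12 ↦ (2,0)
  13 ↦ (2,1)
  14 ↦ (2,2)
  15 ↦ (2,3)
  16 ↦ (2,4)
  17 ↦ (2,5)
  18 ↦ (3,0)
  19 ↦ (3,1)
  20 ↦ (3,2)
  21 ↦ (3,3)
  22 ↦ (3,4)
  23 ↦ (3,5)
distinct pairs in image: 24 / 24 needed
  → bijection onto A×B; projections well-typed.

Answer: VALID PRODUCT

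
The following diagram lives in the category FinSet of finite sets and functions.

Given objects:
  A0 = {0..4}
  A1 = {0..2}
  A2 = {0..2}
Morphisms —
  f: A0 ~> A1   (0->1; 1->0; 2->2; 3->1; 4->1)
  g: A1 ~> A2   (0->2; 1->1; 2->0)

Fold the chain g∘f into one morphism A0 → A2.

Answer: (0->1; 1->2; 2->0; 3->1; 4->1)

Trace:
  0 f~>1 g~>1
  1 f~>0 g~>2
  2 f~>2 g~>0
  3 f~>1 g~>1
  4 f~>1 g~>1
result: (0->1; 1->2; 2->0; 3->1; 4->1)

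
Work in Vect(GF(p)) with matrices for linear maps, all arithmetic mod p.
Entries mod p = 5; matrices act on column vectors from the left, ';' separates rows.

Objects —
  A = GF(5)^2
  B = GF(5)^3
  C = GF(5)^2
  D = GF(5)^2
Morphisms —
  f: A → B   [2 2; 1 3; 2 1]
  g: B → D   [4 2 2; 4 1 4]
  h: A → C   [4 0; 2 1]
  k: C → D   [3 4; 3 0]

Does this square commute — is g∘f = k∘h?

Along f;g (path 1):
  e0=⟨1,0⟩ f→⟨2,1,2⟩ g→⟨4,2⟩
  e1=⟨0,1⟩ f→⟨2,3,1⟩ g→⟨1,0⟩
  ⟦path⟧₁ = [4 1; 2 0]
Along h;k (path 2):
  e0=⟨1,0⟩ h→⟨4,2⟩ k→⟨0,2⟩
  e1=⟨0,1⟩ h→⟨0,1⟩ k→⟨4,0⟩
  ⟦path⟧₂ = [0 4; 2 0]
Equal? differ; not commutative

Answer: DOES NOT COMMUTE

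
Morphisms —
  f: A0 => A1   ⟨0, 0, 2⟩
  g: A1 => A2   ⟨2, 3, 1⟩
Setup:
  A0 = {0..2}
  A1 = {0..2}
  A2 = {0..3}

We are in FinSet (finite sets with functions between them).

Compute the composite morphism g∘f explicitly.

  0 f=>0 g=>2
  1 f=>0 g=>2
  2 f=>2 g=>1
⟦path⟧: ⟨2, 2, 1⟩

Answer: ⟨2, 2, 1⟩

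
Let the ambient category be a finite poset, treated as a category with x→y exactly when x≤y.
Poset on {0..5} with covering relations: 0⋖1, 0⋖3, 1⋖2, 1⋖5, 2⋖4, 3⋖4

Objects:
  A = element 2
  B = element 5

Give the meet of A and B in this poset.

Answer: A∧B = 1

Work:
{x : x⊑A ∧ x⊑B} = {0,1}  (A=2, B=5)
  0 ⊑ 1
  1 ⊑ 1
glb = 1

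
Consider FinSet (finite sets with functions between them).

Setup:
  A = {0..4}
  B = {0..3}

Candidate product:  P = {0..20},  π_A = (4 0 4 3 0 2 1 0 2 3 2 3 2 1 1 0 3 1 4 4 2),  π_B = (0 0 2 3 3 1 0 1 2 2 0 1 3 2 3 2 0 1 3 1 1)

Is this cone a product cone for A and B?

|A|·|B| = 5·4 = 20;  |P| = 21
  → cardinalities differ; no bijection possible.

Answer: NOT A VALID PRODUCT — |P|=21 ≠ |A|·|B|=20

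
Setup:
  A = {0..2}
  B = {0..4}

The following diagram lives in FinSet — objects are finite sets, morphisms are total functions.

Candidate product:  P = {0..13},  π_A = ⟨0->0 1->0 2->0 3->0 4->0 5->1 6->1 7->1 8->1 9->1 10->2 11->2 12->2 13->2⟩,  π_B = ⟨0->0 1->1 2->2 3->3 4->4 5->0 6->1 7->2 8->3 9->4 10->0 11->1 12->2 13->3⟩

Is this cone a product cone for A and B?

Answer: NOT A VALID PRODUCT — |P|=14 ≠ |A|·|B|=15

Trace:
|A|·|B| = 3·5 = 15;  |P| = 14
  → cardinalities differ; no bijection possible.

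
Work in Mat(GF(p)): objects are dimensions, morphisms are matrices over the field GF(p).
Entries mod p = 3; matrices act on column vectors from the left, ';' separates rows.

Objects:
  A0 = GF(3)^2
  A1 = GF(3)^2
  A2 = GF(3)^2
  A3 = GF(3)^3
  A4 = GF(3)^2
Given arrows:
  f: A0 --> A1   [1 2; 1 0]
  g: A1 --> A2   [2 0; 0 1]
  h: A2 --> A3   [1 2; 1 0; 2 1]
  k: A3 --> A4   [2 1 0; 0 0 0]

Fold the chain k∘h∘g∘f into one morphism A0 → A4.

  e0=⟨1,0⟩ f-->⟨1,1⟩ g-->⟨2,1⟩ h-->⟨1,2,2⟩ k-->⟨1,0⟩
  e1=⟨0,1⟩ f-->⟨2,0⟩ g-->⟨1,0⟩ h-->⟨1,1,2⟩ k-->⟨0,0⟩
composite: [1 0; 0 0]

Answer: [1 0; 0 0]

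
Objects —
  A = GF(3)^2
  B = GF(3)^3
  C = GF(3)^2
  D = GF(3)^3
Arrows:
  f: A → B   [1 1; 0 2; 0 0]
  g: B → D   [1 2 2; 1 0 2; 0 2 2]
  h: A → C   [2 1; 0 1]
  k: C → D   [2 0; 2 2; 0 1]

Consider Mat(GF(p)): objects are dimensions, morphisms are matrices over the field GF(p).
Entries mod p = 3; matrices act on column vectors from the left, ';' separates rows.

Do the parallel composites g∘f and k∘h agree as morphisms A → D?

Path 1 = f;g:
  e0=(1,0) f→(1,0,0) g→(1,1,0)
  e1=(0,1) f→(1,2,0) g→(2,1,1)
  ⟦path⟧₁ = [1 2; 1 1; 0 1]
Path 2 = h;k:
  e0=(1,0) h→(2,0) k→(1,1,0)
  e1=(0,1) h→(1,1) k→(2,1,1)
  ⟦path⟧₂ = [1 2; 1 1; 0 1]
Equal? YES — commutes

Answer: COMMUTES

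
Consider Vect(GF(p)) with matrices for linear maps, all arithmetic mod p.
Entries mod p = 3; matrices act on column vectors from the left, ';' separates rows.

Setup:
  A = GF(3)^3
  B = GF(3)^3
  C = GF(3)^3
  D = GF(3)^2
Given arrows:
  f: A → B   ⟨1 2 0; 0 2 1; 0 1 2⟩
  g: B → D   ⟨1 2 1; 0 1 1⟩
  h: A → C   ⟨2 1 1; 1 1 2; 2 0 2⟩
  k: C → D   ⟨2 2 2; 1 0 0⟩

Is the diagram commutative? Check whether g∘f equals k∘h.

Along f;g (path 1):
  e0=⟨1,0,0⟩ f→⟨1,0,0⟩ g→⟨1,0⟩
  e1=⟨0,1,0⟩ f→⟨2,2,1⟩ g→⟨1,0⟩
  e2=⟨0,0,1⟩ f→⟨0,1,2⟩ g→⟨1,0⟩
  composite₁ = ⟨1 1 1; 0 0 0⟩
Along h;k (path 2):
  e0=⟨1,0,0⟩ h→⟨2,1,2⟩ k→⟨1,2⟩
  e1=⟨0,1,0⟩ h→⟨1,1,0⟩ k→⟨1,1⟩
  e2=⟨0,0,1⟩ h→⟨1,2,2⟩ k→⟨1,1⟩
  composite₂ = ⟨1 1 1; 2 1 1⟩
Equal? NO — does not commute

Answer: DOES NOT COMMUTE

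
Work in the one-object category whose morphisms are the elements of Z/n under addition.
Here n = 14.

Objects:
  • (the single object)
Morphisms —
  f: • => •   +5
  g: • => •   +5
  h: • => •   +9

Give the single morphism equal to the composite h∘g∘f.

Answer: +5

Trace:
  0 +5≡5 +5≡10 +9≡5  (mod 14)
composite: +5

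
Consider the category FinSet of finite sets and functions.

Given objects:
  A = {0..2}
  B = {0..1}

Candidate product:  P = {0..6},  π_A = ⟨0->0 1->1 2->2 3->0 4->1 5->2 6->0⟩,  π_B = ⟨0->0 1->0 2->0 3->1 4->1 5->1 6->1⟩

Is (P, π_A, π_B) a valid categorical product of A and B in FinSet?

Answer: NOT A VALID PRODUCT — |P|=7 ≠ |A|·|B|=6

Work:
|A|·|B| = 3·2 = 6;  |P| = 7
  → cardinalities differ; no bijection possible.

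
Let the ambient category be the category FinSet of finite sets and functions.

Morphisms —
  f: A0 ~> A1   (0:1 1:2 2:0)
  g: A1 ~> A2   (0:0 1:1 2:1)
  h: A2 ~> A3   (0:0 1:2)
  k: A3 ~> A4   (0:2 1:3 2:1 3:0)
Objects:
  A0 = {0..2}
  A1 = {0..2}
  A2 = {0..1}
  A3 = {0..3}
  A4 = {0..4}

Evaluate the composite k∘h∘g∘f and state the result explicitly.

Answer: (0:1 1:1 2:2)

Trace:
  0 f~>1 g~>1 h~>2 k~>1
  1 f~>2 g~>1 h~>2 k~>1
  2 f~>0 g~>0 h~>0 k~>2
composite: (0:1 1:1 2:2)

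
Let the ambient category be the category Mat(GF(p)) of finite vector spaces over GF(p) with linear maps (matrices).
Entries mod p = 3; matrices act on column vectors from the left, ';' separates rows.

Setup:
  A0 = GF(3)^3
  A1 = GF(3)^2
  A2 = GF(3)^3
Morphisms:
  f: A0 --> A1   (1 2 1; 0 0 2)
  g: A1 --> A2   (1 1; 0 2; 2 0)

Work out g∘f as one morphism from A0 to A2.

Answer: (1 2 0; 0 0 1; 2 1 2)

Work:
  e0=⟨1,0,0⟩ f-->⟨1,0⟩ g-->⟨1,0,2⟩
  e1=⟨0,1,0⟩ f-->⟨2,0⟩ g-->⟨2,0,1⟩
  e2=⟨0,0,1⟩ f-->⟨1,2⟩ g-->⟨0,1,2⟩
composite: (1 2 0; 0 0 1; 2 1 2)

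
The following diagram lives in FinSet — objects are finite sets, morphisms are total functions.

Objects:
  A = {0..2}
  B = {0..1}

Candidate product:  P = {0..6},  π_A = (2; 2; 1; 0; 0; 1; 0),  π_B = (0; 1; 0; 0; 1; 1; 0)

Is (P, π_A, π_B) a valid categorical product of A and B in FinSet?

Answer: NOT A VALID PRODUCT — |P|=7 ≠ |A|·|B|=6

Work:
|A|·|B| = 3·2 = 6;  |P| = 7
  → cardinalities differ; no bijection possible.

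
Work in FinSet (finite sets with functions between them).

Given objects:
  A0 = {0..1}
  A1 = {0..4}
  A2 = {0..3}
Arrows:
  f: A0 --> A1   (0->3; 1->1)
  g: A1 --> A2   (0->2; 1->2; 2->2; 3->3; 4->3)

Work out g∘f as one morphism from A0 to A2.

  0 f-->3 g-->3
  1 f-->1 g-->2
result: (0->3; 1->2)

Answer: (0->3; 1->2)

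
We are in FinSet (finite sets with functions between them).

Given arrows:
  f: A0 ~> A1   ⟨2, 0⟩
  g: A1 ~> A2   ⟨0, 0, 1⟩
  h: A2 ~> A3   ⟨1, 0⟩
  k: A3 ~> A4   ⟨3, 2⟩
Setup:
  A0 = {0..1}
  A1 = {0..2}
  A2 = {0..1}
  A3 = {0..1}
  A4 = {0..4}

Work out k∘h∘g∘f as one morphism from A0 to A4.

  0 f~>2 g~>1 h~>0 k~>3
  1 f~>0 g~>0 h~>1 k~>2
result: ⟨3, 2⟩

Answer: ⟨3, 2⟩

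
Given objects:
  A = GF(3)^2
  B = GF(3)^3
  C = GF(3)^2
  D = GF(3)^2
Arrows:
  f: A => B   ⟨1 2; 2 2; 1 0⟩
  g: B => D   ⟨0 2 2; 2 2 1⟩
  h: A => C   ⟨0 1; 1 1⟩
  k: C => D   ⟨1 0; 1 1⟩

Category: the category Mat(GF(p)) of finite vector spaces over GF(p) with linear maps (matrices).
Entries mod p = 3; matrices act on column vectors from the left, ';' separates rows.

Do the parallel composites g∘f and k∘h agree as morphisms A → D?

Answer: COMMUTES

Trace:
1) trace f;g:
  e0=⟨1,0⟩ f=>⟨1,2,1⟩ g=>⟨0,1⟩
  e1=⟨0,1⟩ f=>⟨2,2,0⟩ g=>⟨1,2⟩
  ⟦path⟧₁ = ⟨0 1; 1 2⟩
2) trace h;k:
  e0=⟨1,0⟩ h=>⟨0,1⟩ k=>⟨0,1⟩
  e1=⟨0,1⟩ h=>⟨1,1⟩ k=>⟨1,2⟩
  ⟦path⟧₂ = ⟨0 1; 1 2⟩
Equal? same morphism ✓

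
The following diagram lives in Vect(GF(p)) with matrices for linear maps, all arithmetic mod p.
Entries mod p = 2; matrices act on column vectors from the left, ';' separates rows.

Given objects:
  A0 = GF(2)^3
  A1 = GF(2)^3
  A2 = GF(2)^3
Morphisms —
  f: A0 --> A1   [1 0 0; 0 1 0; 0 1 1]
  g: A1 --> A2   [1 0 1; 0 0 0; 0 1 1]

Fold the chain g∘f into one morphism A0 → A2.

  e0=⟨1,0,0⟩ f-->⟨1,0,0⟩ g-->⟨1,0,0⟩
  e1=⟨0,1,0⟩ f-->⟨0,1,1⟩ g-->⟨1,0,0⟩
  e2=⟨0,0,1⟩ f-->⟨0,0,1⟩ g-->⟨1,0,1⟩
result: [1 1 1; 0 0 0; 0 0 1]

Answer: [1 1 1; 0 0 0; 0 0 1]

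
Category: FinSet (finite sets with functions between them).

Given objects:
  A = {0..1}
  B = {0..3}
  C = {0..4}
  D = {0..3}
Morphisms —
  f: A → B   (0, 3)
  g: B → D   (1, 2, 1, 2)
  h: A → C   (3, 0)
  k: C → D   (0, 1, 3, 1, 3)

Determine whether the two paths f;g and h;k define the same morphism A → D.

Along f;g (path 1):
  0 f→0 g→1
  1 f→3 g→2
  result₁ = (1, 2)
Along h;k (path 2):
  0 h→3 k→1
  1 h→0 k→0
  result₂ = (1, 0)
Equal? differ; not commutative

Answer: DOES NOT COMMUTE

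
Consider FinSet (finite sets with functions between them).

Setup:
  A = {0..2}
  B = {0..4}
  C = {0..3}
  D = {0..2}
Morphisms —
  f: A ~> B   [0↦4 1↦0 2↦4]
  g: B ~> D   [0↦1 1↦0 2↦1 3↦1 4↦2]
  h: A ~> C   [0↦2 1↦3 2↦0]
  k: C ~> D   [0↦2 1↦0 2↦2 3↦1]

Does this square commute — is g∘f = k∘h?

Path 1 = f;g:
  0 f~>4 g~>2
  1 f~>0 g~>1
  2 f~>4 g~>2
  ⟦path⟧₁ = [0↦2 1↦1 2↦2]
Path 2 = h;k:
  0 h~>2 k~>2
  1 h~>3 k~>1
  2 h~>0 k~>2
  ⟦path⟧₂ = [0↦2 1↦1 2↦2]
Equal? same morphism ✓

Answer: COMMUTES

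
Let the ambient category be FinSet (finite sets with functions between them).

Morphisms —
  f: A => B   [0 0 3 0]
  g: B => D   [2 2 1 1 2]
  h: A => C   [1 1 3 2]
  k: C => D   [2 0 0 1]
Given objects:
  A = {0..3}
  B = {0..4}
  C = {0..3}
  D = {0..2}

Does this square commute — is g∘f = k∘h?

Path 1 = f;g:
  0 f=>0 g=>2
  1 f=>0 g=>2
  2 f=>3 g=>1
  3 f=>0 g=>2
  composite₁ = [2 2 1 2]
Path 2 = h;k:
  0 h=>1 k=>0
  1 h=>1 k=>0
  2 h=>3 k=>1
  3 h=>2 k=>0
  composite₂ = [0 0 1 0]
Equal? differ; not commutative

Answer: DOES NOT COMMUTE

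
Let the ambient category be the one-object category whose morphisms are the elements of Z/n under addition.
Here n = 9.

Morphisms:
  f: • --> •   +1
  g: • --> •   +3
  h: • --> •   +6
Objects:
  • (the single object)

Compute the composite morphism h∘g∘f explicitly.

  0 +1≡1 +3≡4 +6≡1  (mod 9)
result: +1

Answer: +1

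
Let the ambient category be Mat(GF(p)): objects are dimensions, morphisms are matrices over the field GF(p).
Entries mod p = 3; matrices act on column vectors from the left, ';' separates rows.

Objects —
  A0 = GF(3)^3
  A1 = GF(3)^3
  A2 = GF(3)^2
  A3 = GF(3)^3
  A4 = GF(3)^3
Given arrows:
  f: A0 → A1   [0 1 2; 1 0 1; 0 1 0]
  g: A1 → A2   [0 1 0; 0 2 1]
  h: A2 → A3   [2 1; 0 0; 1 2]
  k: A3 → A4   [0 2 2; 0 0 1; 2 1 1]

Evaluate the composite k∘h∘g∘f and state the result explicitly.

  e0=[1,0,0] f→[0,1,0] g→[1,2] h→[1,0,2] k→[1,2,1]
  e1=[0,1,0] f→[1,0,1] g→[0,1] h→[1,0,2] k→[1,2,1]
  e2=[0,0,1] f→[2,1,0] g→[1,2] h→[1,0,2] k→[1,2,1]
⟦path⟧: [1 1 1; 2 2 2; 1 1 1]

Answer: [1 1 1; 2 2 2; 1 1 1]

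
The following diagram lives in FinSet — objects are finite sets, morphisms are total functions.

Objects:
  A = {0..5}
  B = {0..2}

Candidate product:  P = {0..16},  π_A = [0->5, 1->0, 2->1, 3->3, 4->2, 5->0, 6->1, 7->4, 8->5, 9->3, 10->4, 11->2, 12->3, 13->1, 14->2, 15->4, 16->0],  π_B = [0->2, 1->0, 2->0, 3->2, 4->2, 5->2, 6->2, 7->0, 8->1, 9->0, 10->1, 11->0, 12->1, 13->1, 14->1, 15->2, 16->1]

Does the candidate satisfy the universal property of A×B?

|A|·|B| = 6·3 = 18;  |P| = 17
  → cardinalities differ; no bijection possible.

Answer: NOT A VALID PRODUCT — |P|=17 ≠ |A|·|B|=18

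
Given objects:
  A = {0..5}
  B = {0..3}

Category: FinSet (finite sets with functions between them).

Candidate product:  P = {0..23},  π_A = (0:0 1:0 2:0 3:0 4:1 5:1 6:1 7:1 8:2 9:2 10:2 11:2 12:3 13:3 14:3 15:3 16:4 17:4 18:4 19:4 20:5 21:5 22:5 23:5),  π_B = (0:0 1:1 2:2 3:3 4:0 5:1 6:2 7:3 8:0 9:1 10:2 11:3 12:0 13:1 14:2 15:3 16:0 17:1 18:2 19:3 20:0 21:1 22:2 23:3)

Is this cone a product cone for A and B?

Answer: VALID PRODUCT

Trace:
|A|·|B| = 6·4 = 24;  |P| = 24
Check the pairing map k ↦ (π_A(k), π_B(k)):
  0 : (0,0)
  1 : (0,1)
  2 : (0,2)
  3 : (0,3)
  4 : (1,0)
  5 : (1,1)
  6 : (1,2)
  7 : (1,3)
  8 : (2,0)
  9 : (2,1)
  10 : (2,2)
  11 : (2,3)
  12 : (3,0)
  13 : (3,1)
  14 : (3,2)
  15 : (3,3)
  16 : (4,0)
  17 : (4,1)
  18 : (4,2)
  19 : (4,3)
  20 : (5,0)
  21 : (5,1)
  22 : (5,2)
  23 : (5,3)
distinct pairs in image: 24 / 24 needed
  → bijection onto A×B; projections well-typed.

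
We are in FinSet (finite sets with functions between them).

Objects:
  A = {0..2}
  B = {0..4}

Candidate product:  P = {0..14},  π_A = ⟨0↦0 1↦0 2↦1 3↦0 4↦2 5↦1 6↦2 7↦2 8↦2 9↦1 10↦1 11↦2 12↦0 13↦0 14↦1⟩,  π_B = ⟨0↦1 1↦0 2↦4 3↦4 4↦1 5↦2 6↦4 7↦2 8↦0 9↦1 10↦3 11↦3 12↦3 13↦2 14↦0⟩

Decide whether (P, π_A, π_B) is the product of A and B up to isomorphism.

Answer: VALID PRODUCT

Trace:
|A|·|B| = 3·5 = 15;  |P| = 15
Check the pairing map k ↦ (π_A(k), π_B(k)):
  0 ↦ (0,1)
  1 ↦ (0,0)
  2 ↦ (1,4)
  3 ↦ (0,4)
  4 ↦ (2,1)
  5 ↦ (1,2)
  6 ↦ (2,4)
  7 ↦ (2,2)
  8 ↦ (2,0)
  9 ↦ (1,1)
  10 ↦ (1,3)
  11 ↦ (2,3)
  12 ↦ (0,3)
  13 ↦ (0,2)
  14 ↦ (1,0)
distinct pairs in image: 15 / 15 needed
  → bijection onto A×B; projections well-typed.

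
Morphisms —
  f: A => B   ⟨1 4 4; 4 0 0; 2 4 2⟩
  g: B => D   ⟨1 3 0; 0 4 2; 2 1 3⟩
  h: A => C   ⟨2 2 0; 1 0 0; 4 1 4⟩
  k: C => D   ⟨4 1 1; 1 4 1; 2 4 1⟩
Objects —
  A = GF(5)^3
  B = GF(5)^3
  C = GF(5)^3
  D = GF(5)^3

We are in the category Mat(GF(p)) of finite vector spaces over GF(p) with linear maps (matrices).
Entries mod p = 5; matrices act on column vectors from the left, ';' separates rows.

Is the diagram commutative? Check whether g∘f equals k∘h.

Answer: COMMUTES

Trace:
1) trace f;g:
  e0=⟨1,0,0⟩ f=>⟨1,4,2⟩ g=>⟨3,0,2⟩
  e1=⟨0,1,0⟩ f=>⟨4,0,4⟩ g=>⟨4,3,0⟩
  e2=⟨0,0,1⟩ f=>⟨4,0,2⟩ g=>⟨4,4,4⟩
  composite₁ = ⟨3 4 4; 0 3 4; 2 0 4⟩
2) trace h;k:
  e0=⟨1,0,0⟩ h=>⟨2,1,4⟩ k=>⟨3,0,2⟩
  e1=⟨0,1,0⟩ h=>⟨2,0,1⟩ k=>⟨4,3,0⟩
  e2=⟨0,0,1⟩ h=>⟨0,0,4⟩ k=>⟨4,4,4⟩
  composite₂ = ⟨3 4 4; 0 3 4; 2 0 4⟩
Equal? equal; square commutes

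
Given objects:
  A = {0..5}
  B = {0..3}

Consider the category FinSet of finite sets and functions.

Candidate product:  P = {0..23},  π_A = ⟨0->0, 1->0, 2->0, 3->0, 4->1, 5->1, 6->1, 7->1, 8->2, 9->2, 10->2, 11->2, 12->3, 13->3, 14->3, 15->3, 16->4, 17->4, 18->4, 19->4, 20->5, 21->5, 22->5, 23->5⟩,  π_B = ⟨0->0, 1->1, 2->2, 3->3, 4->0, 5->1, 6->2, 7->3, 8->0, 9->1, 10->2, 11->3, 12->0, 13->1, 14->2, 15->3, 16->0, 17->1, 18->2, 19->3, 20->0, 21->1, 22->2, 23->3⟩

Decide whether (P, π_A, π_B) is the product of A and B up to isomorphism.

Answer: VALID PRODUCT

Derivation:
|A|·|B| = 6·4 = 24;  |P| = 24
Check the pairing map k ↦ (π_A(k), π_B(k)):
  0 -> (0,0)
  1 -> (0,1)
  2 -> (0,2)
  3 -> (0,3)
  4 -> (1,0)
  5 -> (1,1)
  6 -> (1,2)
  7 -> (1,3)
  8 -> (2,0)
  9 -> (2,1)
  10 -> (2,2)
  11 -> (2,3)
  12 -> (3,0)
  13 -> (3,1)
  14 -> (3,2)
  15 -> (3,3)
  16 -> (4,0)
  17 -> (4,1)
  18 -> (4,2)
  19 -> (4,3)
  20 -> (5,0)
  21 -> (5,1)
  22 -> (5,2)
  23 -> (5,3)
distinct pairs in image: 24 / 24 needed
  → bijection onto A×B; projections well-typed.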